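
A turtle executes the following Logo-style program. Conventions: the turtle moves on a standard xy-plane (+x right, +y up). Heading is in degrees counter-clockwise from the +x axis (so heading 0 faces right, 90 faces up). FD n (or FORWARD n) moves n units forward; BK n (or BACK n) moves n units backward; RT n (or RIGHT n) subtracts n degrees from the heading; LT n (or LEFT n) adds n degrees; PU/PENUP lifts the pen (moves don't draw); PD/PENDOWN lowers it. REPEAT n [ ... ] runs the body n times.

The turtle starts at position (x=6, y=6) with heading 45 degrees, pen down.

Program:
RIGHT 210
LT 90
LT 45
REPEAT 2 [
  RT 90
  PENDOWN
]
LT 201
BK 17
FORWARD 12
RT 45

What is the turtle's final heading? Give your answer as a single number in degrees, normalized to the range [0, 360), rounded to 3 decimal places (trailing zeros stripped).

Answer: 306

Derivation:
Executing turtle program step by step:
Start: pos=(6,6), heading=45, pen down
RT 210: heading 45 -> 195
LT 90: heading 195 -> 285
LT 45: heading 285 -> 330
REPEAT 2 [
  -- iteration 1/2 --
  RT 90: heading 330 -> 240
  PD: pen down
  -- iteration 2/2 --
  RT 90: heading 240 -> 150
  PD: pen down
]
LT 201: heading 150 -> 351
BK 17: (6,6) -> (-10.791,8.659) [heading=351, draw]
FD 12: (-10.791,8.659) -> (1.062,6.782) [heading=351, draw]
RT 45: heading 351 -> 306
Final: pos=(1.062,6.782), heading=306, 2 segment(s) drawn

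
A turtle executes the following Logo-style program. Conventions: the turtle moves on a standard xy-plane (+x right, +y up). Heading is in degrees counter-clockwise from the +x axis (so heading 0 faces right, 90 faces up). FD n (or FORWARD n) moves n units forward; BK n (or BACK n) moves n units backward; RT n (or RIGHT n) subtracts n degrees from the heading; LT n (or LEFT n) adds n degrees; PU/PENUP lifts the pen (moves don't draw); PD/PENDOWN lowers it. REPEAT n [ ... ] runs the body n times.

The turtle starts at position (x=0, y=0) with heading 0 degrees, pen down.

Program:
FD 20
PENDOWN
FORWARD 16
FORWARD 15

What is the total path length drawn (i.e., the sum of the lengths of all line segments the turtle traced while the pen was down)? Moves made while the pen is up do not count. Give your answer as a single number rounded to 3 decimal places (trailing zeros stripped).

Answer: 51

Derivation:
Executing turtle program step by step:
Start: pos=(0,0), heading=0, pen down
FD 20: (0,0) -> (20,0) [heading=0, draw]
PD: pen down
FD 16: (20,0) -> (36,0) [heading=0, draw]
FD 15: (36,0) -> (51,0) [heading=0, draw]
Final: pos=(51,0), heading=0, 3 segment(s) drawn

Segment lengths:
  seg 1: (0,0) -> (20,0), length = 20
  seg 2: (20,0) -> (36,0), length = 16
  seg 3: (36,0) -> (51,0), length = 15
Total = 51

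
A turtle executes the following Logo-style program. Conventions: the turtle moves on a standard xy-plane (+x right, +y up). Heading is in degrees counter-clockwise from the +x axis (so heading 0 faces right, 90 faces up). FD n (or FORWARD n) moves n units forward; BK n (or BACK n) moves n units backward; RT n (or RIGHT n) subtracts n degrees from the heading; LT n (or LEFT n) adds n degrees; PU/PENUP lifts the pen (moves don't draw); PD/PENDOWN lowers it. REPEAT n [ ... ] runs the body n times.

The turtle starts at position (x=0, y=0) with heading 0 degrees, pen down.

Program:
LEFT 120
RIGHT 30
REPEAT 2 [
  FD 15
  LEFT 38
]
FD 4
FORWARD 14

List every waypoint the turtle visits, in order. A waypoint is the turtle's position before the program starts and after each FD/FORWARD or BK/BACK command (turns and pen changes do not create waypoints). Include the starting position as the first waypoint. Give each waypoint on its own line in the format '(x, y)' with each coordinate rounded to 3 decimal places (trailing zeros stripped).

Answer: (0, 0)
(0, 15)
(-9.235, 26.82)
(-13.116, 27.788)
(-26.7, 31.175)

Derivation:
Executing turtle program step by step:
Start: pos=(0,0), heading=0, pen down
LT 120: heading 0 -> 120
RT 30: heading 120 -> 90
REPEAT 2 [
  -- iteration 1/2 --
  FD 15: (0,0) -> (0,15) [heading=90, draw]
  LT 38: heading 90 -> 128
  -- iteration 2/2 --
  FD 15: (0,15) -> (-9.235,26.82) [heading=128, draw]
  LT 38: heading 128 -> 166
]
FD 4: (-9.235,26.82) -> (-13.116,27.788) [heading=166, draw]
FD 14: (-13.116,27.788) -> (-26.7,31.175) [heading=166, draw]
Final: pos=(-26.7,31.175), heading=166, 4 segment(s) drawn
Waypoints (5 total):
(0, 0)
(0, 15)
(-9.235, 26.82)
(-13.116, 27.788)
(-26.7, 31.175)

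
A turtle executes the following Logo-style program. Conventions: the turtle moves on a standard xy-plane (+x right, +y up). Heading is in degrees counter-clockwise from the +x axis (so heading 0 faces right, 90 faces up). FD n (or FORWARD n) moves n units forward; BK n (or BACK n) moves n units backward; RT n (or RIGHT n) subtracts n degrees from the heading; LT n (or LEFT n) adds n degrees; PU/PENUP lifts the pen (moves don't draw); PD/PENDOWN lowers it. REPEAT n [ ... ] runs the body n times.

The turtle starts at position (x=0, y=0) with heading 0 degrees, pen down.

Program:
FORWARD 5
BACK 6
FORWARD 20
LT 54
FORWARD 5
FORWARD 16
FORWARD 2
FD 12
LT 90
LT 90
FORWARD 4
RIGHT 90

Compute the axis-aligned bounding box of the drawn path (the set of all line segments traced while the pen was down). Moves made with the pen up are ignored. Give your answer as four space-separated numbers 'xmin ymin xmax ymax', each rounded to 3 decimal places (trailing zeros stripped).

Answer: -1 0 39.572 28.316

Derivation:
Executing turtle program step by step:
Start: pos=(0,0), heading=0, pen down
FD 5: (0,0) -> (5,0) [heading=0, draw]
BK 6: (5,0) -> (-1,0) [heading=0, draw]
FD 20: (-1,0) -> (19,0) [heading=0, draw]
LT 54: heading 0 -> 54
FD 5: (19,0) -> (21.939,4.045) [heading=54, draw]
FD 16: (21.939,4.045) -> (31.343,16.989) [heading=54, draw]
FD 2: (31.343,16.989) -> (32.519,18.607) [heading=54, draw]
FD 12: (32.519,18.607) -> (39.572,28.316) [heading=54, draw]
LT 90: heading 54 -> 144
LT 90: heading 144 -> 234
FD 4: (39.572,28.316) -> (37.221,25.08) [heading=234, draw]
RT 90: heading 234 -> 144
Final: pos=(37.221,25.08), heading=144, 8 segment(s) drawn

Segment endpoints: x in {-1, 0, 5, 19, 21.939, 31.343, 32.519, 37.221, 39.572}, y in {0, 4.045, 16.989, 18.607, 25.08, 28.316}
xmin=-1, ymin=0, xmax=39.572, ymax=28.316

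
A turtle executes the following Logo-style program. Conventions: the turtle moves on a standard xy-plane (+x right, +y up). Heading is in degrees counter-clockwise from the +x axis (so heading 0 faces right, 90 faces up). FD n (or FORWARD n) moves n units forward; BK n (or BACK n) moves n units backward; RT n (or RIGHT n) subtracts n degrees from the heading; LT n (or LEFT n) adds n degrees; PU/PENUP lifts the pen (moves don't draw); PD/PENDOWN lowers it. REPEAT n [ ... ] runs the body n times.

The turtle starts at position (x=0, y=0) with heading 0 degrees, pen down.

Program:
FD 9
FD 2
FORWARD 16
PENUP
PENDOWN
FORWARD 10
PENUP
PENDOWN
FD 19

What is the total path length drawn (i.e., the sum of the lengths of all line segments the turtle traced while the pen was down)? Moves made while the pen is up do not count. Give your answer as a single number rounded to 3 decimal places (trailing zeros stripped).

Answer: 56

Derivation:
Executing turtle program step by step:
Start: pos=(0,0), heading=0, pen down
FD 9: (0,0) -> (9,0) [heading=0, draw]
FD 2: (9,0) -> (11,0) [heading=0, draw]
FD 16: (11,0) -> (27,0) [heading=0, draw]
PU: pen up
PD: pen down
FD 10: (27,0) -> (37,0) [heading=0, draw]
PU: pen up
PD: pen down
FD 19: (37,0) -> (56,0) [heading=0, draw]
Final: pos=(56,0), heading=0, 5 segment(s) drawn

Segment lengths:
  seg 1: (0,0) -> (9,0), length = 9
  seg 2: (9,0) -> (11,0), length = 2
  seg 3: (11,0) -> (27,0), length = 16
  seg 4: (27,0) -> (37,0), length = 10
  seg 5: (37,0) -> (56,0), length = 19
Total = 56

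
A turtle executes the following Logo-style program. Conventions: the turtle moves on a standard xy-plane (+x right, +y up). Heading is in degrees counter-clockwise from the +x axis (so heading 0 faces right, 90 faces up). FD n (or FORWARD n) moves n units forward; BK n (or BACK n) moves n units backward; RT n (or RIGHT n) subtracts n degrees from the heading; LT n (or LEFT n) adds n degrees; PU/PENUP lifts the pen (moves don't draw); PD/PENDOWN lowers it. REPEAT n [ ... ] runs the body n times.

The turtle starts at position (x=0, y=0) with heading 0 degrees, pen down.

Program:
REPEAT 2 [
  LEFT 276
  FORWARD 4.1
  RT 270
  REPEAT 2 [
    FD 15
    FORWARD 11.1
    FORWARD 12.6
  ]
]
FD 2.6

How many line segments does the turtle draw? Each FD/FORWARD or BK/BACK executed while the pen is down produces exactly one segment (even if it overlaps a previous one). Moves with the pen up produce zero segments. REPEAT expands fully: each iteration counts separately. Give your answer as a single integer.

Answer: 15

Derivation:
Executing turtle program step by step:
Start: pos=(0,0), heading=0, pen down
REPEAT 2 [
  -- iteration 1/2 --
  LT 276: heading 0 -> 276
  FD 4.1: (0,0) -> (0.429,-4.078) [heading=276, draw]
  RT 270: heading 276 -> 6
  REPEAT 2 [
    -- iteration 1/2 --
    FD 15: (0.429,-4.078) -> (15.346,-2.51) [heading=6, draw]
    FD 11.1: (15.346,-2.51) -> (26.386,-1.349) [heading=6, draw]
    FD 12.6: (26.386,-1.349) -> (38.917,-0.032) [heading=6, draw]
    -- iteration 2/2 --
    FD 15: (38.917,-0.032) -> (53.834,1.536) [heading=6, draw]
    FD 11.1: (53.834,1.536) -> (64.874,2.696) [heading=6, draw]
    FD 12.6: (64.874,2.696) -> (77.405,4.013) [heading=6, draw]
  ]
  -- iteration 2/2 --
  LT 276: heading 6 -> 282
  FD 4.1: (77.405,4.013) -> (78.257,0.003) [heading=282, draw]
  RT 270: heading 282 -> 12
  REPEAT 2 [
    -- iteration 1/2 --
    FD 15: (78.257,0.003) -> (92.929,3.121) [heading=12, draw]
    FD 11.1: (92.929,3.121) -> (103.787,5.429) [heading=12, draw]
    FD 12.6: (103.787,5.429) -> (116.111,8.049) [heading=12, draw]
    -- iteration 2/2 --
    FD 15: (116.111,8.049) -> (130.784,11.167) [heading=12, draw]
    FD 11.1: (130.784,11.167) -> (141.641,13.475) [heading=12, draw]
    FD 12.6: (141.641,13.475) -> (153.966,16.095) [heading=12, draw]
  ]
]
FD 2.6: (153.966,16.095) -> (156.509,16.635) [heading=12, draw]
Final: pos=(156.509,16.635), heading=12, 15 segment(s) drawn
Segments drawn: 15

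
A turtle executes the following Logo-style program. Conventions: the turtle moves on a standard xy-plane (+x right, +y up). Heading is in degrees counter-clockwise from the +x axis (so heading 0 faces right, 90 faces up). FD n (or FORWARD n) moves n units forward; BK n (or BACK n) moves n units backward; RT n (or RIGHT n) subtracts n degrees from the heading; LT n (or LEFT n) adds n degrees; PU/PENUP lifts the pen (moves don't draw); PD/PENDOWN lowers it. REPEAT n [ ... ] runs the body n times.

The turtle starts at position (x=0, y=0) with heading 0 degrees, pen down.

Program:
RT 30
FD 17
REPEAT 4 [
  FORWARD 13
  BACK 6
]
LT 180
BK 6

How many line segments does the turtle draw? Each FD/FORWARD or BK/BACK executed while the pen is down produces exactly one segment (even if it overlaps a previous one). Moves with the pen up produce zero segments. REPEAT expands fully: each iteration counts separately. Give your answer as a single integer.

Executing turtle program step by step:
Start: pos=(0,0), heading=0, pen down
RT 30: heading 0 -> 330
FD 17: (0,0) -> (14.722,-8.5) [heading=330, draw]
REPEAT 4 [
  -- iteration 1/4 --
  FD 13: (14.722,-8.5) -> (25.981,-15) [heading=330, draw]
  BK 6: (25.981,-15) -> (20.785,-12) [heading=330, draw]
  -- iteration 2/4 --
  FD 13: (20.785,-12) -> (32.043,-18.5) [heading=330, draw]
  BK 6: (32.043,-18.5) -> (26.847,-15.5) [heading=330, draw]
  -- iteration 3/4 --
  FD 13: (26.847,-15.5) -> (38.105,-22) [heading=330, draw]
  BK 6: (38.105,-22) -> (32.909,-19) [heading=330, draw]
  -- iteration 4/4 --
  FD 13: (32.909,-19) -> (44.167,-25.5) [heading=330, draw]
  BK 6: (44.167,-25.5) -> (38.971,-22.5) [heading=330, draw]
]
LT 180: heading 330 -> 150
BK 6: (38.971,-22.5) -> (44.167,-25.5) [heading=150, draw]
Final: pos=(44.167,-25.5), heading=150, 10 segment(s) drawn
Segments drawn: 10

Answer: 10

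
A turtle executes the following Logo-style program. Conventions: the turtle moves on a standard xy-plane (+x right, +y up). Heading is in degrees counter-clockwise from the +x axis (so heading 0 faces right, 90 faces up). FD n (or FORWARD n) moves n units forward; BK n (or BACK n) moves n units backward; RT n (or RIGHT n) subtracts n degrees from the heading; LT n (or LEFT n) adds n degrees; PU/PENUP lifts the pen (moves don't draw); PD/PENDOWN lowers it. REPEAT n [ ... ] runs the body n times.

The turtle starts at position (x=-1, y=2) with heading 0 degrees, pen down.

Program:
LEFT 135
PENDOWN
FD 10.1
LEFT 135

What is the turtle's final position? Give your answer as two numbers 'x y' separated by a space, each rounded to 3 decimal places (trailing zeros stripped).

Executing turtle program step by step:
Start: pos=(-1,2), heading=0, pen down
LT 135: heading 0 -> 135
PD: pen down
FD 10.1: (-1,2) -> (-8.142,9.142) [heading=135, draw]
LT 135: heading 135 -> 270
Final: pos=(-8.142,9.142), heading=270, 1 segment(s) drawn

Answer: -8.142 9.142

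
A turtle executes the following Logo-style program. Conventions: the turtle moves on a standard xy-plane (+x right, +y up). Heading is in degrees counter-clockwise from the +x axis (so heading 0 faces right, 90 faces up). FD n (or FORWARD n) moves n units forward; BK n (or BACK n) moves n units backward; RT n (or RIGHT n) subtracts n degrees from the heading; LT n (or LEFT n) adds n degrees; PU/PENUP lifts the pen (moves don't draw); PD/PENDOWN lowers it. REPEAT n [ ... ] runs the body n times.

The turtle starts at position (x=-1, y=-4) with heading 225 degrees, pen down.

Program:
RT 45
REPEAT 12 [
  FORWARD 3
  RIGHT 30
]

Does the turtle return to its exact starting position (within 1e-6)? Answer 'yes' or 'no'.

Answer: yes

Derivation:
Executing turtle program step by step:
Start: pos=(-1,-4), heading=225, pen down
RT 45: heading 225 -> 180
REPEAT 12 [
  -- iteration 1/12 --
  FD 3: (-1,-4) -> (-4,-4) [heading=180, draw]
  RT 30: heading 180 -> 150
  -- iteration 2/12 --
  FD 3: (-4,-4) -> (-6.598,-2.5) [heading=150, draw]
  RT 30: heading 150 -> 120
  -- iteration 3/12 --
  FD 3: (-6.598,-2.5) -> (-8.098,0.098) [heading=120, draw]
  RT 30: heading 120 -> 90
  -- iteration 4/12 --
  FD 3: (-8.098,0.098) -> (-8.098,3.098) [heading=90, draw]
  RT 30: heading 90 -> 60
  -- iteration 5/12 --
  FD 3: (-8.098,3.098) -> (-6.598,5.696) [heading=60, draw]
  RT 30: heading 60 -> 30
  -- iteration 6/12 --
  FD 3: (-6.598,5.696) -> (-4,7.196) [heading=30, draw]
  RT 30: heading 30 -> 0
  -- iteration 7/12 --
  FD 3: (-4,7.196) -> (-1,7.196) [heading=0, draw]
  RT 30: heading 0 -> 330
  -- iteration 8/12 --
  FD 3: (-1,7.196) -> (1.598,5.696) [heading=330, draw]
  RT 30: heading 330 -> 300
  -- iteration 9/12 --
  FD 3: (1.598,5.696) -> (3.098,3.098) [heading=300, draw]
  RT 30: heading 300 -> 270
  -- iteration 10/12 --
  FD 3: (3.098,3.098) -> (3.098,0.098) [heading=270, draw]
  RT 30: heading 270 -> 240
  -- iteration 11/12 --
  FD 3: (3.098,0.098) -> (1.598,-2.5) [heading=240, draw]
  RT 30: heading 240 -> 210
  -- iteration 12/12 --
  FD 3: (1.598,-2.5) -> (-1,-4) [heading=210, draw]
  RT 30: heading 210 -> 180
]
Final: pos=(-1,-4), heading=180, 12 segment(s) drawn

Start position: (-1, -4)
Final position: (-1, -4)
Distance = 0; < 1e-6 -> CLOSED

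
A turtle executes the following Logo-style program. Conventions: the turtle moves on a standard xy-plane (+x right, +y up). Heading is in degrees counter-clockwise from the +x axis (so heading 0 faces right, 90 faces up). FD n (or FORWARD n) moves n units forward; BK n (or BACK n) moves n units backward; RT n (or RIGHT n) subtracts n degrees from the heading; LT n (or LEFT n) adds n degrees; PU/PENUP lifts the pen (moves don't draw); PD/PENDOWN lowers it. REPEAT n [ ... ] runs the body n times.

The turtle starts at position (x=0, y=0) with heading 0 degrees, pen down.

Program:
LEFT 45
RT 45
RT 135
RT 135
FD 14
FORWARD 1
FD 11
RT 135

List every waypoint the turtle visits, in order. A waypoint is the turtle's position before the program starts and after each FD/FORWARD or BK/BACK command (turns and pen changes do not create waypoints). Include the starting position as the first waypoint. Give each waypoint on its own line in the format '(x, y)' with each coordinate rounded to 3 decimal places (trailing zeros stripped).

Answer: (0, 0)
(0, 14)
(0, 15)
(0, 26)

Derivation:
Executing turtle program step by step:
Start: pos=(0,0), heading=0, pen down
LT 45: heading 0 -> 45
RT 45: heading 45 -> 0
RT 135: heading 0 -> 225
RT 135: heading 225 -> 90
FD 14: (0,0) -> (0,14) [heading=90, draw]
FD 1: (0,14) -> (0,15) [heading=90, draw]
FD 11: (0,15) -> (0,26) [heading=90, draw]
RT 135: heading 90 -> 315
Final: pos=(0,26), heading=315, 3 segment(s) drawn
Waypoints (4 total):
(0, 0)
(0, 14)
(0, 15)
(0, 26)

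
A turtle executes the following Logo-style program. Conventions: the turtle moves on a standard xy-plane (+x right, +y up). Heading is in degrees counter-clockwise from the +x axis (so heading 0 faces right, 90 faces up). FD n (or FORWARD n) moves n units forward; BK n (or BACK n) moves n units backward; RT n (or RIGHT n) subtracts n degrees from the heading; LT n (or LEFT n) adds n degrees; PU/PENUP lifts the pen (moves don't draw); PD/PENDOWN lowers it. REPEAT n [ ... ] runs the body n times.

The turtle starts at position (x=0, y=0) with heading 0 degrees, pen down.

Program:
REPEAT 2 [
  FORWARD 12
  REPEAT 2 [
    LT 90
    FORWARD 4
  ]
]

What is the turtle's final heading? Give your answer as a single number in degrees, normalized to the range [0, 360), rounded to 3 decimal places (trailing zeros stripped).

Answer: 0

Derivation:
Executing turtle program step by step:
Start: pos=(0,0), heading=0, pen down
REPEAT 2 [
  -- iteration 1/2 --
  FD 12: (0,0) -> (12,0) [heading=0, draw]
  REPEAT 2 [
    -- iteration 1/2 --
    LT 90: heading 0 -> 90
    FD 4: (12,0) -> (12,4) [heading=90, draw]
    -- iteration 2/2 --
    LT 90: heading 90 -> 180
    FD 4: (12,4) -> (8,4) [heading=180, draw]
  ]
  -- iteration 2/2 --
  FD 12: (8,4) -> (-4,4) [heading=180, draw]
  REPEAT 2 [
    -- iteration 1/2 --
    LT 90: heading 180 -> 270
    FD 4: (-4,4) -> (-4,0) [heading=270, draw]
    -- iteration 2/2 --
    LT 90: heading 270 -> 0
    FD 4: (-4,0) -> (0,0) [heading=0, draw]
  ]
]
Final: pos=(0,0), heading=0, 6 segment(s) drawn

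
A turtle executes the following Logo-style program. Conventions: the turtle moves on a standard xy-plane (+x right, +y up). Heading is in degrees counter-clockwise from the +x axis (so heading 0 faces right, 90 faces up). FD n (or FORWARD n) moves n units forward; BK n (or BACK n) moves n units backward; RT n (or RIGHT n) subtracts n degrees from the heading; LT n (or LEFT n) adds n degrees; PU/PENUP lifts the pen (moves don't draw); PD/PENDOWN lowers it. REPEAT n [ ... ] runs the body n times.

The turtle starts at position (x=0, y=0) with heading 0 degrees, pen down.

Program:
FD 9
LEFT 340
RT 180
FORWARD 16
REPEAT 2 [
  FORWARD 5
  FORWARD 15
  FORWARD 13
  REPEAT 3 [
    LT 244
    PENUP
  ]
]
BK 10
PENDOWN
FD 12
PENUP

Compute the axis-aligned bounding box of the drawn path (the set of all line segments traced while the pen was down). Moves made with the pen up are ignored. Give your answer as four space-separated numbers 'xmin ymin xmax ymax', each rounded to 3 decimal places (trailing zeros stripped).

Answer: -71.719 0 9 22.049

Derivation:
Executing turtle program step by step:
Start: pos=(0,0), heading=0, pen down
FD 9: (0,0) -> (9,0) [heading=0, draw]
LT 340: heading 0 -> 340
RT 180: heading 340 -> 160
FD 16: (9,0) -> (-6.035,5.472) [heading=160, draw]
REPEAT 2 [
  -- iteration 1/2 --
  FD 5: (-6.035,5.472) -> (-10.734,7.182) [heading=160, draw]
  FD 15: (-10.734,7.182) -> (-24.829,12.313) [heading=160, draw]
  FD 13: (-24.829,12.313) -> (-37.045,16.759) [heading=160, draw]
  REPEAT 3 [
    -- iteration 1/3 --
    LT 244: heading 160 -> 44
    PU: pen up
    -- iteration 2/3 --
    LT 244: heading 44 -> 288
    PU: pen up
    -- iteration 3/3 --
    LT 244: heading 288 -> 172
    PU: pen up
  ]
  -- iteration 2/2 --
  FD 5: (-37.045,16.759) -> (-41.996,17.455) [heading=172, move]
  FD 15: (-41.996,17.455) -> (-56.85,19.542) [heading=172, move]
  FD 13: (-56.85,19.542) -> (-69.724,21.352) [heading=172, move]
  REPEAT 3 [
    -- iteration 1/3 --
    LT 244: heading 172 -> 56
    PU: pen up
    -- iteration 2/3 --
    LT 244: heading 56 -> 300
    PU: pen up
    -- iteration 3/3 --
    LT 244: heading 300 -> 184
    PU: pen up
  ]
]
BK 10: (-69.724,21.352) -> (-59.748,22.049) [heading=184, move]
PD: pen down
FD 12: (-59.748,22.049) -> (-71.719,21.212) [heading=184, draw]
PU: pen up
Final: pos=(-71.719,21.212), heading=184, 6 segment(s) drawn

Segment endpoints: x in {-71.719, -59.748, -37.045, -24.829, -10.734, -6.035, 0, 9}, y in {0, 5.472, 7.182, 12.313, 16.759, 21.212, 22.049}
xmin=-71.719, ymin=0, xmax=9, ymax=22.049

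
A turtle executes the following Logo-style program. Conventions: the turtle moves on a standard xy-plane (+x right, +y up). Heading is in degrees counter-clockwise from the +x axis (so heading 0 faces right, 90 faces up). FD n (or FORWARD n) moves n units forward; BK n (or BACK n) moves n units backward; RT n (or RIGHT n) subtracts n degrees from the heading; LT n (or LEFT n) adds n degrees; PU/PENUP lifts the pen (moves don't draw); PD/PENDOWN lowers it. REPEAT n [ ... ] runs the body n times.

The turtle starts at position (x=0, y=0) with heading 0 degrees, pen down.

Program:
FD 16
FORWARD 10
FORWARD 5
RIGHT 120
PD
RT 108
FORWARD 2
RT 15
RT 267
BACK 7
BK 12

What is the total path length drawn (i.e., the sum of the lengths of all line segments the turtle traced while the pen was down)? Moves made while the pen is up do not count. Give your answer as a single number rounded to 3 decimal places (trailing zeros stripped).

Answer: 52

Derivation:
Executing turtle program step by step:
Start: pos=(0,0), heading=0, pen down
FD 16: (0,0) -> (16,0) [heading=0, draw]
FD 10: (16,0) -> (26,0) [heading=0, draw]
FD 5: (26,0) -> (31,0) [heading=0, draw]
RT 120: heading 0 -> 240
PD: pen down
RT 108: heading 240 -> 132
FD 2: (31,0) -> (29.662,1.486) [heading=132, draw]
RT 15: heading 132 -> 117
RT 267: heading 117 -> 210
BK 7: (29.662,1.486) -> (35.724,4.986) [heading=210, draw]
BK 12: (35.724,4.986) -> (46.116,10.986) [heading=210, draw]
Final: pos=(46.116,10.986), heading=210, 6 segment(s) drawn

Segment lengths:
  seg 1: (0,0) -> (16,0), length = 16
  seg 2: (16,0) -> (26,0), length = 10
  seg 3: (26,0) -> (31,0), length = 5
  seg 4: (31,0) -> (29.662,1.486), length = 2
  seg 5: (29.662,1.486) -> (35.724,4.986), length = 7
  seg 6: (35.724,4.986) -> (46.116,10.986), length = 12
Total = 52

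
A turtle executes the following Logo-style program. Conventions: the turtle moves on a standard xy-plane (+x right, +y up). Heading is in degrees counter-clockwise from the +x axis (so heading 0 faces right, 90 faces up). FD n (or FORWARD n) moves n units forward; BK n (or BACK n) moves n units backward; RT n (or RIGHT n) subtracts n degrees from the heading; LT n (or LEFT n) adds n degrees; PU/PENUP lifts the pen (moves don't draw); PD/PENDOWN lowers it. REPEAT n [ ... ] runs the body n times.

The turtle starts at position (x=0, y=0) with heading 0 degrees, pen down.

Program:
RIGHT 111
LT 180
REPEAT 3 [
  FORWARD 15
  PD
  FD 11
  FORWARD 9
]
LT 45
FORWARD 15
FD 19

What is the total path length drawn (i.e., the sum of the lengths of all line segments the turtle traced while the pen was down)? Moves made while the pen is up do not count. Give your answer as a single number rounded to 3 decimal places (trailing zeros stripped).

Executing turtle program step by step:
Start: pos=(0,0), heading=0, pen down
RT 111: heading 0 -> 249
LT 180: heading 249 -> 69
REPEAT 3 [
  -- iteration 1/3 --
  FD 15: (0,0) -> (5.376,14.004) [heading=69, draw]
  PD: pen down
  FD 11: (5.376,14.004) -> (9.318,24.273) [heading=69, draw]
  FD 9: (9.318,24.273) -> (12.543,32.675) [heading=69, draw]
  -- iteration 2/3 --
  FD 15: (12.543,32.675) -> (17.918,46.679) [heading=69, draw]
  PD: pen down
  FD 11: (17.918,46.679) -> (21.86,56.948) [heading=69, draw]
  FD 9: (21.86,56.948) -> (25.086,65.351) [heading=69, draw]
  -- iteration 3/3 --
  FD 15: (25.086,65.351) -> (30.461,79.354) [heading=69, draw]
  PD: pen down
  FD 11: (30.461,79.354) -> (34.403,89.624) [heading=69, draw]
  FD 9: (34.403,89.624) -> (37.629,98.026) [heading=69, draw]
]
LT 45: heading 69 -> 114
FD 15: (37.629,98.026) -> (31.528,111.729) [heading=114, draw]
FD 19: (31.528,111.729) -> (23.8,129.086) [heading=114, draw]
Final: pos=(23.8,129.086), heading=114, 11 segment(s) drawn

Segment lengths:
  seg 1: (0,0) -> (5.376,14.004), length = 15
  seg 2: (5.376,14.004) -> (9.318,24.273), length = 11
  seg 3: (9.318,24.273) -> (12.543,32.675), length = 9
  seg 4: (12.543,32.675) -> (17.918,46.679), length = 15
  seg 5: (17.918,46.679) -> (21.86,56.948), length = 11
  seg 6: (21.86,56.948) -> (25.086,65.351), length = 9
  seg 7: (25.086,65.351) -> (30.461,79.354), length = 15
  seg 8: (30.461,79.354) -> (34.403,89.624), length = 11
  seg 9: (34.403,89.624) -> (37.629,98.026), length = 9
  seg 10: (37.629,98.026) -> (31.528,111.729), length = 15
  seg 11: (31.528,111.729) -> (23.8,129.086), length = 19
Total = 139

Answer: 139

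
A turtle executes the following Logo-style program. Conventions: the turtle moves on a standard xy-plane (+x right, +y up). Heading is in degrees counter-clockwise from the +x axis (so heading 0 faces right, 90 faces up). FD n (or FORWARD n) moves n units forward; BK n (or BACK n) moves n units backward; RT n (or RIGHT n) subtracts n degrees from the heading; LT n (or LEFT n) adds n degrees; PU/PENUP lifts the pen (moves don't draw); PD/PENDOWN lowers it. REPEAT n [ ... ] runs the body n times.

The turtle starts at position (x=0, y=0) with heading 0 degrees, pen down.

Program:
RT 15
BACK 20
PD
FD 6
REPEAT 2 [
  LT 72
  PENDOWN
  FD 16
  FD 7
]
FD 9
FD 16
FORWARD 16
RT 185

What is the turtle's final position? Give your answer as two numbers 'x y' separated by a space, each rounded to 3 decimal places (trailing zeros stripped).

Answer: -41.273 72.65

Derivation:
Executing turtle program step by step:
Start: pos=(0,0), heading=0, pen down
RT 15: heading 0 -> 345
BK 20: (0,0) -> (-19.319,5.176) [heading=345, draw]
PD: pen down
FD 6: (-19.319,5.176) -> (-13.523,3.623) [heading=345, draw]
REPEAT 2 [
  -- iteration 1/2 --
  LT 72: heading 345 -> 57
  PD: pen down
  FD 16: (-13.523,3.623) -> (-4.809,17.042) [heading=57, draw]
  FD 7: (-4.809,17.042) -> (-0.996,22.913) [heading=57, draw]
  -- iteration 2/2 --
  LT 72: heading 57 -> 129
  PD: pen down
  FD 16: (-0.996,22.913) -> (-11.065,35.347) [heading=129, draw]
  FD 7: (-11.065,35.347) -> (-15.471,40.787) [heading=129, draw]
]
FD 9: (-15.471,40.787) -> (-21.135,47.782) [heading=129, draw]
FD 16: (-21.135,47.782) -> (-31.204,60.216) [heading=129, draw]
FD 16: (-31.204,60.216) -> (-41.273,72.65) [heading=129, draw]
RT 185: heading 129 -> 304
Final: pos=(-41.273,72.65), heading=304, 9 segment(s) drawn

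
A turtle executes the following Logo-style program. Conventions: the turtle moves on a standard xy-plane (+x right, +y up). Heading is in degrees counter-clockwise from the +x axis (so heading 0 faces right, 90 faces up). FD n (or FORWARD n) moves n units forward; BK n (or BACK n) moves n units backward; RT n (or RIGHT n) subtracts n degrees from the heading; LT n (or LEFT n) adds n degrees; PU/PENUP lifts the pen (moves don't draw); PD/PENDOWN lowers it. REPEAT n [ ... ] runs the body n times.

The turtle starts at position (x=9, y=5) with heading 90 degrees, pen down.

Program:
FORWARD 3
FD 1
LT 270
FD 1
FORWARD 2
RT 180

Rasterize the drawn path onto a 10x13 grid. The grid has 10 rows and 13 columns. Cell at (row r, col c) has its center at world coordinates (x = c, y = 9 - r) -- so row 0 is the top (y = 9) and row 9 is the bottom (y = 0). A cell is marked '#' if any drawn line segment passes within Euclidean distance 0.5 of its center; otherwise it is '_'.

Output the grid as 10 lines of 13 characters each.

Segment 0: (9,5) -> (9,8)
Segment 1: (9,8) -> (9,9)
Segment 2: (9,9) -> (10,9)
Segment 3: (10,9) -> (12,9)

Answer: _________####
_________#___
_________#___
_________#___
_________#___
_____________
_____________
_____________
_____________
_____________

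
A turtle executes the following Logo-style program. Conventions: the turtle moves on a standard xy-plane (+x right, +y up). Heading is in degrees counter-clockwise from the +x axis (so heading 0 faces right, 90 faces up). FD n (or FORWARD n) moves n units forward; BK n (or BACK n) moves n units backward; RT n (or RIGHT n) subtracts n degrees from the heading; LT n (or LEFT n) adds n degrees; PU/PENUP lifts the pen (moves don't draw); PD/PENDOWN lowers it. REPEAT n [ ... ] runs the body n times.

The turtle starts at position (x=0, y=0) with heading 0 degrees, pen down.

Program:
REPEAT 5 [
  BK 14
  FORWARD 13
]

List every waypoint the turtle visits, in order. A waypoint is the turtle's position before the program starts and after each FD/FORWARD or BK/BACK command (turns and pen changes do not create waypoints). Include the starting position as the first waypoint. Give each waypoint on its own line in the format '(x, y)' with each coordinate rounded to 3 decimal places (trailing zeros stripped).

Answer: (0, 0)
(-14, 0)
(-1, 0)
(-15, 0)
(-2, 0)
(-16, 0)
(-3, 0)
(-17, 0)
(-4, 0)
(-18, 0)
(-5, 0)

Derivation:
Executing turtle program step by step:
Start: pos=(0,0), heading=0, pen down
REPEAT 5 [
  -- iteration 1/5 --
  BK 14: (0,0) -> (-14,0) [heading=0, draw]
  FD 13: (-14,0) -> (-1,0) [heading=0, draw]
  -- iteration 2/5 --
  BK 14: (-1,0) -> (-15,0) [heading=0, draw]
  FD 13: (-15,0) -> (-2,0) [heading=0, draw]
  -- iteration 3/5 --
  BK 14: (-2,0) -> (-16,0) [heading=0, draw]
  FD 13: (-16,0) -> (-3,0) [heading=0, draw]
  -- iteration 4/5 --
  BK 14: (-3,0) -> (-17,0) [heading=0, draw]
  FD 13: (-17,0) -> (-4,0) [heading=0, draw]
  -- iteration 5/5 --
  BK 14: (-4,0) -> (-18,0) [heading=0, draw]
  FD 13: (-18,0) -> (-5,0) [heading=0, draw]
]
Final: pos=(-5,0), heading=0, 10 segment(s) drawn
Waypoints (11 total):
(0, 0)
(-14, 0)
(-1, 0)
(-15, 0)
(-2, 0)
(-16, 0)
(-3, 0)
(-17, 0)
(-4, 0)
(-18, 0)
(-5, 0)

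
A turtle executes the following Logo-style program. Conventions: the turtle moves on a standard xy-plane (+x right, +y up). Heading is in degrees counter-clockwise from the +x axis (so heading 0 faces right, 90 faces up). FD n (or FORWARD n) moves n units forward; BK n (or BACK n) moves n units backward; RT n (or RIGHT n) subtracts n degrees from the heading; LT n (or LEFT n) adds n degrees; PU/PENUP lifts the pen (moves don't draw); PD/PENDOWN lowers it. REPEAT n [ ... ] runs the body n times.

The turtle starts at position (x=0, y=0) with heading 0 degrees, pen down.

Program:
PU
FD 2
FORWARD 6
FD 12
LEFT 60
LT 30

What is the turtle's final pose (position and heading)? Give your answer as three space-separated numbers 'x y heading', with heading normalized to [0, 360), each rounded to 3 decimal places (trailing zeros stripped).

Executing turtle program step by step:
Start: pos=(0,0), heading=0, pen down
PU: pen up
FD 2: (0,0) -> (2,0) [heading=0, move]
FD 6: (2,0) -> (8,0) [heading=0, move]
FD 12: (8,0) -> (20,0) [heading=0, move]
LT 60: heading 0 -> 60
LT 30: heading 60 -> 90
Final: pos=(20,0), heading=90, 0 segment(s) drawn

Answer: 20 0 90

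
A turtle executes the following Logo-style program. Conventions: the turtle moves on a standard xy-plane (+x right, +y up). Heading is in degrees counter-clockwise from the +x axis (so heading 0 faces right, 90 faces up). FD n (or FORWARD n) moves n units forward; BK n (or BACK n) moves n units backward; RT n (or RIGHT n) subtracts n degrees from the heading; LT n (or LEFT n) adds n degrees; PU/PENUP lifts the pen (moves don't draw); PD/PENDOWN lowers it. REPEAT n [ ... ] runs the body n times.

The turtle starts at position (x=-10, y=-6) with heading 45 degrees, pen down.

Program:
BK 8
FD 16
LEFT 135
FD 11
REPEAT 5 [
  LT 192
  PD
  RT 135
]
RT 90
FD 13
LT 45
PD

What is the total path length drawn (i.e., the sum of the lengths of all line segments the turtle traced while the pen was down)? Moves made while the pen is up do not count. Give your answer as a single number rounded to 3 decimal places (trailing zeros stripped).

Answer: 48

Derivation:
Executing turtle program step by step:
Start: pos=(-10,-6), heading=45, pen down
BK 8: (-10,-6) -> (-15.657,-11.657) [heading=45, draw]
FD 16: (-15.657,-11.657) -> (-4.343,-0.343) [heading=45, draw]
LT 135: heading 45 -> 180
FD 11: (-4.343,-0.343) -> (-15.343,-0.343) [heading=180, draw]
REPEAT 5 [
  -- iteration 1/5 --
  LT 192: heading 180 -> 12
  PD: pen down
  RT 135: heading 12 -> 237
  -- iteration 2/5 --
  LT 192: heading 237 -> 69
  PD: pen down
  RT 135: heading 69 -> 294
  -- iteration 3/5 --
  LT 192: heading 294 -> 126
  PD: pen down
  RT 135: heading 126 -> 351
  -- iteration 4/5 --
  LT 192: heading 351 -> 183
  PD: pen down
  RT 135: heading 183 -> 48
  -- iteration 5/5 --
  LT 192: heading 48 -> 240
  PD: pen down
  RT 135: heading 240 -> 105
]
RT 90: heading 105 -> 15
FD 13: (-15.343,-0.343) -> (-2.786,3.022) [heading=15, draw]
LT 45: heading 15 -> 60
PD: pen down
Final: pos=(-2.786,3.022), heading=60, 4 segment(s) drawn

Segment lengths:
  seg 1: (-10,-6) -> (-15.657,-11.657), length = 8
  seg 2: (-15.657,-11.657) -> (-4.343,-0.343), length = 16
  seg 3: (-4.343,-0.343) -> (-15.343,-0.343), length = 11
  seg 4: (-15.343,-0.343) -> (-2.786,3.022), length = 13
Total = 48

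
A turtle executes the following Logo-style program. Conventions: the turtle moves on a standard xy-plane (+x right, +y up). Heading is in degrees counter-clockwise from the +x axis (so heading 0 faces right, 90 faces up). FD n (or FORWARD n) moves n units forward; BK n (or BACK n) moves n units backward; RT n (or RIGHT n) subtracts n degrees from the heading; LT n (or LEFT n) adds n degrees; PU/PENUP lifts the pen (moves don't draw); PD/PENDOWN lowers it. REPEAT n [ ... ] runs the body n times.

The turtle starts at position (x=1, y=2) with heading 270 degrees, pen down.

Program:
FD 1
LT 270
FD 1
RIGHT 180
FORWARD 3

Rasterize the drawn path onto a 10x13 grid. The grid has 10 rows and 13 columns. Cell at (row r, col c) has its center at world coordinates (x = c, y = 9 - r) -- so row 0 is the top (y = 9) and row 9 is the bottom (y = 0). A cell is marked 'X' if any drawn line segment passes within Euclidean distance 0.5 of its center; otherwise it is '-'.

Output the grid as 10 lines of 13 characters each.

Segment 0: (1,2) -> (1,1)
Segment 1: (1,1) -> (-0,1)
Segment 2: (-0,1) -> (3,1)

Answer: -------------
-------------
-------------
-------------
-------------
-------------
-------------
-X-----------
XXXX---------
-------------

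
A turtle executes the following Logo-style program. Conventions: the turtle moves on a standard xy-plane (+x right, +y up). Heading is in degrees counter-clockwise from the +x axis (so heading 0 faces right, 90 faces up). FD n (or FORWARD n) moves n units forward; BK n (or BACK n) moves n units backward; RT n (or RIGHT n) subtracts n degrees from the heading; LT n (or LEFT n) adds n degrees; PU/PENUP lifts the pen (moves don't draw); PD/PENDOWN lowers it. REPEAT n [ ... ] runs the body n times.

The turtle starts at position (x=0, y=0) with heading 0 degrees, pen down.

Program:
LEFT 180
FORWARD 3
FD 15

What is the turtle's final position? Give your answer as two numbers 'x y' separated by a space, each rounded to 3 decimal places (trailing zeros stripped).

Executing turtle program step by step:
Start: pos=(0,0), heading=0, pen down
LT 180: heading 0 -> 180
FD 3: (0,0) -> (-3,0) [heading=180, draw]
FD 15: (-3,0) -> (-18,0) [heading=180, draw]
Final: pos=(-18,0), heading=180, 2 segment(s) drawn

Answer: -18 0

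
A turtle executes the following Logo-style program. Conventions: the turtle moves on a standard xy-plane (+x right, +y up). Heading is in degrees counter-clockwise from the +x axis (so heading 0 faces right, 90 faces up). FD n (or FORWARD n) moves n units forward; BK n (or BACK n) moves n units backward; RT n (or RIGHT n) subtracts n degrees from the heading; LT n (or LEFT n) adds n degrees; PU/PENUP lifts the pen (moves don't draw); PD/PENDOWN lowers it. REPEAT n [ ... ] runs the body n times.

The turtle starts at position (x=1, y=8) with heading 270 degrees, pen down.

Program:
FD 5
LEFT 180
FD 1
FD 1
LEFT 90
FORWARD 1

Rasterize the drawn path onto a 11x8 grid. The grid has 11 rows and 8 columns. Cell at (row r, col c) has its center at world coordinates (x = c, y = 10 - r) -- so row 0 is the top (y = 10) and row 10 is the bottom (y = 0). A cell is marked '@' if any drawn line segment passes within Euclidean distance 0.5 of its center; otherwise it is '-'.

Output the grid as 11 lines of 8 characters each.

Segment 0: (1,8) -> (1,3)
Segment 1: (1,3) -> (1,4)
Segment 2: (1,4) -> (1,5)
Segment 3: (1,5) -> (-0,5)

Answer: --------
--------
-@------
-@------
-@------
@@------
-@------
-@------
--------
--------
--------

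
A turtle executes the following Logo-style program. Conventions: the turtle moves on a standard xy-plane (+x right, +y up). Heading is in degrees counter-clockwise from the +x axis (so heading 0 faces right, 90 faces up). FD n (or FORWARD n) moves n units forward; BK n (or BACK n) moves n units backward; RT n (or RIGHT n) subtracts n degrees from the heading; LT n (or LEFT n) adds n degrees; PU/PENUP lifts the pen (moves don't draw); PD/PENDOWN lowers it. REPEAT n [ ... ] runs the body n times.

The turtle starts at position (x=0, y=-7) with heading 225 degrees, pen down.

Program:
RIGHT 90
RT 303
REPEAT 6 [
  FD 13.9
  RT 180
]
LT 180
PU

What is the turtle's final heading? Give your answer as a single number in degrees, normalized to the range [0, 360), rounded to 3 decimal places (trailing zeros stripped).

Executing turtle program step by step:
Start: pos=(0,-7), heading=225, pen down
RT 90: heading 225 -> 135
RT 303: heading 135 -> 192
REPEAT 6 [
  -- iteration 1/6 --
  FD 13.9: (0,-7) -> (-13.596,-9.89) [heading=192, draw]
  RT 180: heading 192 -> 12
  -- iteration 2/6 --
  FD 13.9: (-13.596,-9.89) -> (0,-7) [heading=12, draw]
  RT 180: heading 12 -> 192
  -- iteration 3/6 --
  FD 13.9: (0,-7) -> (-13.596,-9.89) [heading=192, draw]
  RT 180: heading 192 -> 12
  -- iteration 4/6 --
  FD 13.9: (-13.596,-9.89) -> (0,-7) [heading=12, draw]
  RT 180: heading 12 -> 192
  -- iteration 5/6 --
  FD 13.9: (0,-7) -> (-13.596,-9.89) [heading=192, draw]
  RT 180: heading 192 -> 12
  -- iteration 6/6 --
  FD 13.9: (-13.596,-9.89) -> (0,-7) [heading=12, draw]
  RT 180: heading 12 -> 192
]
LT 180: heading 192 -> 12
PU: pen up
Final: pos=(0,-7), heading=12, 6 segment(s) drawn

Answer: 12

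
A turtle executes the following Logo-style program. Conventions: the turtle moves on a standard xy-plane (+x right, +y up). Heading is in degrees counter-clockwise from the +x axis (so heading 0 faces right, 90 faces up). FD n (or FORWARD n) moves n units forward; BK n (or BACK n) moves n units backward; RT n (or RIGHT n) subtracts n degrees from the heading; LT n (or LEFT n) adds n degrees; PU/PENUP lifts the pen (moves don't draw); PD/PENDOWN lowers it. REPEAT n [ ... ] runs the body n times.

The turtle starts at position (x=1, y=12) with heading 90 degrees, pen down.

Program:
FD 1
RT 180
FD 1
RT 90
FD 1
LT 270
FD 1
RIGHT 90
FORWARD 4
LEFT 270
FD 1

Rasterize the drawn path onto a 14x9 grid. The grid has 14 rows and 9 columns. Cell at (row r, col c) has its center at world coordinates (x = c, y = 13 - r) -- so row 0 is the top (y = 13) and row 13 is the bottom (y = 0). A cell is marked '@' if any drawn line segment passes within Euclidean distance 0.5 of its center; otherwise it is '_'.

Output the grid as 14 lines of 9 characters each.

Answer: @@@@@____
@@__@____
_________
_________
_________
_________
_________
_________
_________
_________
_________
_________
_________
_________

Derivation:
Segment 0: (1,12) -> (1,13)
Segment 1: (1,13) -> (1,12)
Segment 2: (1,12) -> (0,12)
Segment 3: (0,12) -> (0,13)
Segment 4: (0,13) -> (4,13)
Segment 5: (4,13) -> (4,12)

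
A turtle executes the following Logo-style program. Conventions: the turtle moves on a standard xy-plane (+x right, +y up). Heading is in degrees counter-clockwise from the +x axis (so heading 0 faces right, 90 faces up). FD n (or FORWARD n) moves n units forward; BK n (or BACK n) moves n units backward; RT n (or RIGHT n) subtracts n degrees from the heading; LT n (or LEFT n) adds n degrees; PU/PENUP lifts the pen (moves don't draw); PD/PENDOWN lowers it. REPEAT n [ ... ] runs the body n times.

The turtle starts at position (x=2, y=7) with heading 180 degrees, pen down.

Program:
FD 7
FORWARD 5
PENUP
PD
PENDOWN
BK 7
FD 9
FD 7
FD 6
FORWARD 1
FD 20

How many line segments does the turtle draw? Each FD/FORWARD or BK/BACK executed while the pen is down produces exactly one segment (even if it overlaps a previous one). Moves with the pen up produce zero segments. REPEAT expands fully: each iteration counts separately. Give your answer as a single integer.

Executing turtle program step by step:
Start: pos=(2,7), heading=180, pen down
FD 7: (2,7) -> (-5,7) [heading=180, draw]
FD 5: (-5,7) -> (-10,7) [heading=180, draw]
PU: pen up
PD: pen down
PD: pen down
BK 7: (-10,7) -> (-3,7) [heading=180, draw]
FD 9: (-3,7) -> (-12,7) [heading=180, draw]
FD 7: (-12,7) -> (-19,7) [heading=180, draw]
FD 6: (-19,7) -> (-25,7) [heading=180, draw]
FD 1: (-25,7) -> (-26,7) [heading=180, draw]
FD 20: (-26,7) -> (-46,7) [heading=180, draw]
Final: pos=(-46,7), heading=180, 8 segment(s) drawn
Segments drawn: 8

Answer: 8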